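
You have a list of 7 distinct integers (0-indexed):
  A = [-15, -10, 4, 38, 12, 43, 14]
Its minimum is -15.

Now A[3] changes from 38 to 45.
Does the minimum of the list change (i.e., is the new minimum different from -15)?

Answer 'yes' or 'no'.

Answer: no

Derivation:
Old min = -15
Change: A[3] 38 -> 45
Changed element was NOT the min; min changes only if 45 < -15.
New min = -15; changed? no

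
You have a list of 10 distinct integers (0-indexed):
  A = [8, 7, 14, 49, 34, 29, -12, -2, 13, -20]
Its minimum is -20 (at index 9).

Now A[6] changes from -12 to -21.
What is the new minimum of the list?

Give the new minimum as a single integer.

Old min = -20 (at index 9)
Change: A[6] -12 -> -21
Changed element was NOT the old min.
  New min = min(old_min, new_val) = min(-20, -21) = -21

Answer: -21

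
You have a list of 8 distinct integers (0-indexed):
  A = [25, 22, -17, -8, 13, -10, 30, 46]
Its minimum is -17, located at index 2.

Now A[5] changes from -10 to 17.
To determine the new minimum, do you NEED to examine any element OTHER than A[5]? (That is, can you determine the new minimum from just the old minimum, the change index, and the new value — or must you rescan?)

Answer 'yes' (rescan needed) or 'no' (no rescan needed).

Old min = -17 at index 2
Change at index 5: -10 -> 17
Index 5 was NOT the min. New min = min(-17, 17). No rescan of other elements needed.
Needs rescan: no

Answer: no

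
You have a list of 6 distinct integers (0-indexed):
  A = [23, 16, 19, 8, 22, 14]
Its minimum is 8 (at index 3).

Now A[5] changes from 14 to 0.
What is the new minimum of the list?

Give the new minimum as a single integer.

Old min = 8 (at index 3)
Change: A[5] 14 -> 0
Changed element was NOT the old min.
  New min = min(old_min, new_val) = min(8, 0) = 0

Answer: 0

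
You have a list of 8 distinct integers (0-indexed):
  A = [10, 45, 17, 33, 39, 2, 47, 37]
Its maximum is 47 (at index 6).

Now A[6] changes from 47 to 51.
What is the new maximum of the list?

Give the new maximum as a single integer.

Old max = 47 (at index 6)
Change: A[6] 47 -> 51
Changed element WAS the max -> may need rescan.
  Max of remaining elements: 45
  New max = max(51, 45) = 51

Answer: 51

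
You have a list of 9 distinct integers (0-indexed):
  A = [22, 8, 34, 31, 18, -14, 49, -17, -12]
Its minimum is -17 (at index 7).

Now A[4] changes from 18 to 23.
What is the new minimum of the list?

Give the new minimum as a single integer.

Answer: -17

Derivation:
Old min = -17 (at index 7)
Change: A[4] 18 -> 23
Changed element was NOT the old min.
  New min = min(old_min, new_val) = min(-17, 23) = -17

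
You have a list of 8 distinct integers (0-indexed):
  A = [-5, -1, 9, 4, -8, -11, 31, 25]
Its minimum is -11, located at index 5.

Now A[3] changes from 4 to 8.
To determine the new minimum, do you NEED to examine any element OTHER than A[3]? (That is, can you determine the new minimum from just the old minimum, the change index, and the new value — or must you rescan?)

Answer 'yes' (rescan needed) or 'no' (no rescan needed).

Old min = -11 at index 5
Change at index 3: 4 -> 8
Index 3 was NOT the min. New min = min(-11, 8). No rescan of other elements needed.
Needs rescan: no

Answer: no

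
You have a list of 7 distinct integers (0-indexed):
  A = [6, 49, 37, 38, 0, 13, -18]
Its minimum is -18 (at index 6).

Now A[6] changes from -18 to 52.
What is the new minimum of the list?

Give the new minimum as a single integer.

Old min = -18 (at index 6)
Change: A[6] -18 -> 52
Changed element WAS the min. Need to check: is 52 still <= all others?
  Min of remaining elements: 0
  New min = min(52, 0) = 0

Answer: 0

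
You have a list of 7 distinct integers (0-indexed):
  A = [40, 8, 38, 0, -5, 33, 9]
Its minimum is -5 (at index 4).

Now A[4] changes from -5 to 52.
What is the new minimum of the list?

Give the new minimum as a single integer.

Answer: 0

Derivation:
Old min = -5 (at index 4)
Change: A[4] -5 -> 52
Changed element WAS the min. Need to check: is 52 still <= all others?
  Min of remaining elements: 0
  New min = min(52, 0) = 0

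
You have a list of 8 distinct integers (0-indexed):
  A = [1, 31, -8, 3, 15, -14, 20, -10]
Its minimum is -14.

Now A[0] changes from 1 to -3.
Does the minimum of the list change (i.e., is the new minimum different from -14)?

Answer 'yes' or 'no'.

Old min = -14
Change: A[0] 1 -> -3
Changed element was NOT the min; min changes only if -3 < -14.
New min = -14; changed? no

Answer: no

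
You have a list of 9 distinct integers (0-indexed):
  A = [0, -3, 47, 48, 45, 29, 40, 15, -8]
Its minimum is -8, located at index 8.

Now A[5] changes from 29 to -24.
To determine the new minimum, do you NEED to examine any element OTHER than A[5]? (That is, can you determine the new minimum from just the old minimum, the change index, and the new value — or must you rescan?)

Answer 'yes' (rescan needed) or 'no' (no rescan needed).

Old min = -8 at index 8
Change at index 5: 29 -> -24
Index 5 was NOT the min. New min = min(-8, -24). No rescan of other elements needed.
Needs rescan: no

Answer: no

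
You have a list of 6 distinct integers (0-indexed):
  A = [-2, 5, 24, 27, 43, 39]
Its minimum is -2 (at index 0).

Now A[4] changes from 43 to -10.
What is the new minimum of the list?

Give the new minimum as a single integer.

Answer: -10

Derivation:
Old min = -2 (at index 0)
Change: A[4] 43 -> -10
Changed element was NOT the old min.
  New min = min(old_min, new_val) = min(-2, -10) = -10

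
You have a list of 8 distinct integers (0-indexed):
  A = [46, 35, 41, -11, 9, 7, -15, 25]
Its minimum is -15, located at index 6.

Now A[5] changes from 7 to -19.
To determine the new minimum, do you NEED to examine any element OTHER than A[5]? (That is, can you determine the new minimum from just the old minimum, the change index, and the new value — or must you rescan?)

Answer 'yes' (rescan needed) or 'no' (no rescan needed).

Old min = -15 at index 6
Change at index 5: 7 -> -19
Index 5 was NOT the min. New min = min(-15, -19). No rescan of other elements needed.
Needs rescan: no

Answer: no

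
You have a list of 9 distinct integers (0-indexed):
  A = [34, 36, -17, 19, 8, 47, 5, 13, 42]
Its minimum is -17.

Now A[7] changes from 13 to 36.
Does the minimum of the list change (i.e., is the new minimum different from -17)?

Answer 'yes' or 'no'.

Old min = -17
Change: A[7] 13 -> 36
Changed element was NOT the min; min changes only if 36 < -17.
New min = -17; changed? no

Answer: no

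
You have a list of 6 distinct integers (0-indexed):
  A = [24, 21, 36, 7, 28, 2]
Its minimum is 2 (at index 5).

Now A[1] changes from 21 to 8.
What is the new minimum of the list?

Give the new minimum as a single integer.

Answer: 2

Derivation:
Old min = 2 (at index 5)
Change: A[1] 21 -> 8
Changed element was NOT the old min.
  New min = min(old_min, new_val) = min(2, 8) = 2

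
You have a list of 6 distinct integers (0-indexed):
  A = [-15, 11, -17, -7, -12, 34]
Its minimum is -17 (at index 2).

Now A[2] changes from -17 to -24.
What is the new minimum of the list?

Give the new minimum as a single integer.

Old min = -17 (at index 2)
Change: A[2] -17 -> -24
Changed element WAS the min. Need to check: is -24 still <= all others?
  Min of remaining elements: -15
  New min = min(-24, -15) = -24

Answer: -24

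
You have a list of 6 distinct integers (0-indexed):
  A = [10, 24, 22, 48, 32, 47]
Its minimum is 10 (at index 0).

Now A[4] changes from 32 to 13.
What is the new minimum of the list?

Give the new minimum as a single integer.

Old min = 10 (at index 0)
Change: A[4] 32 -> 13
Changed element was NOT the old min.
  New min = min(old_min, new_val) = min(10, 13) = 10

Answer: 10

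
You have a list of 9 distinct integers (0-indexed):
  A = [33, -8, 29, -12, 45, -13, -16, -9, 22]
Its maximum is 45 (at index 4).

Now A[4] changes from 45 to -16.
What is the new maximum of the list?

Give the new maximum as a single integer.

Old max = 45 (at index 4)
Change: A[4] 45 -> -16
Changed element WAS the max -> may need rescan.
  Max of remaining elements: 33
  New max = max(-16, 33) = 33

Answer: 33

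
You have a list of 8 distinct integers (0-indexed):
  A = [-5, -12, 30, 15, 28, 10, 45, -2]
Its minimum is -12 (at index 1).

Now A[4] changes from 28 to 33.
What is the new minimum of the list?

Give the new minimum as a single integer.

Old min = -12 (at index 1)
Change: A[4] 28 -> 33
Changed element was NOT the old min.
  New min = min(old_min, new_val) = min(-12, 33) = -12

Answer: -12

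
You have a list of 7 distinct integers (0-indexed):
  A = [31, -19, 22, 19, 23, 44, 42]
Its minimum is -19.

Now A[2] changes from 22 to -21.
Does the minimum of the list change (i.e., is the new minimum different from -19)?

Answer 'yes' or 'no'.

Old min = -19
Change: A[2] 22 -> -21
Changed element was NOT the min; min changes only if -21 < -19.
New min = -21; changed? yes

Answer: yes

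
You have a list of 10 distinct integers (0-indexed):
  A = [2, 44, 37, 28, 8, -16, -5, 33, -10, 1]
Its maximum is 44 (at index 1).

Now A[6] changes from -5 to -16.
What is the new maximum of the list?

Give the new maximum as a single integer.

Answer: 44

Derivation:
Old max = 44 (at index 1)
Change: A[6] -5 -> -16
Changed element was NOT the old max.
  New max = max(old_max, new_val) = max(44, -16) = 44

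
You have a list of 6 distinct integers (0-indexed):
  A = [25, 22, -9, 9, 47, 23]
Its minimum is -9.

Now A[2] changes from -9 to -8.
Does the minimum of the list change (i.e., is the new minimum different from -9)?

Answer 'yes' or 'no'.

Old min = -9
Change: A[2] -9 -> -8
Changed element was the min; new min must be rechecked.
New min = -8; changed? yes

Answer: yes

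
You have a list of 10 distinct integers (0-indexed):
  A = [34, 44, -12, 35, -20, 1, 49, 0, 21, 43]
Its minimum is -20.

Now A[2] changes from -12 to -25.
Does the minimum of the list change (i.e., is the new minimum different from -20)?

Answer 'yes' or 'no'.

Old min = -20
Change: A[2] -12 -> -25
Changed element was NOT the min; min changes only if -25 < -20.
New min = -25; changed? yes

Answer: yes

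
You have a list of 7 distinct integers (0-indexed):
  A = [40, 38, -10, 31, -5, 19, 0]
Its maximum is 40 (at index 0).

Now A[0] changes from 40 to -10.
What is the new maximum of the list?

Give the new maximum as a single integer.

Old max = 40 (at index 0)
Change: A[0] 40 -> -10
Changed element WAS the max -> may need rescan.
  Max of remaining elements: 38
  New max = max(-10, 38) = 38

Answer: 38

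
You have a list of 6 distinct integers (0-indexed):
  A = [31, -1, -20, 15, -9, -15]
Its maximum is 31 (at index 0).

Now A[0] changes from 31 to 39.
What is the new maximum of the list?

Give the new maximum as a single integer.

Old max = 31 (at index 0)
Change: A[0] 31 -> 39
Changed element WAS the max -> may need rescan.
  Max of remaining elements: 15
  New max = max(39, 15) = 39

Answer: 39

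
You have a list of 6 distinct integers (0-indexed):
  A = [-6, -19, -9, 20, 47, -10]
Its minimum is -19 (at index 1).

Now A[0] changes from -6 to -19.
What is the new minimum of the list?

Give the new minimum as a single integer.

Old min = -19 (at index 1)
Change: A[0] -6 -> -19
Changed element was NOT the old min.
  New min = min(old_min, new_val) = min(-19, -19) = -19

Answer: -19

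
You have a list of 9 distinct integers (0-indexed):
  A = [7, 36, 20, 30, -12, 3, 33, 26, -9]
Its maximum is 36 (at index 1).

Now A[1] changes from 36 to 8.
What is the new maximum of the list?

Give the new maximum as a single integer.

Old max = 36 (at index 1)
Change: A[1] 36 -> 8
Changed element WAS the max -> may need rescan.
  Max of remaining elements: 33
  New max = max(8, 33) = 33

Answer: 33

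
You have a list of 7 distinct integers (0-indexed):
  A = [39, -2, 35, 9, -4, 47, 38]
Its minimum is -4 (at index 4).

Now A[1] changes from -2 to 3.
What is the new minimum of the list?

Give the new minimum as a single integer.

Answer: -4

Derivation:
Old min = -4 (at index 4)
Change: A[1] -2 -> 3
Changed element was NOT the old min.
  New min = min(old_min, new_val) = min(-4, 3) = -4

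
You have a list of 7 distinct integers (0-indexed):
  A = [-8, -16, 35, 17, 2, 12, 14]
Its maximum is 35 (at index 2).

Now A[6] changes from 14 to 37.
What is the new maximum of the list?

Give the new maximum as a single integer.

Answer: 37

Derivation:
Old max = 35 (at index 2)
Change: A[6] 14 -> 37
Changed element was NOT the old max.
  New max = max(old_max, new_val) = max(35, 37) = 37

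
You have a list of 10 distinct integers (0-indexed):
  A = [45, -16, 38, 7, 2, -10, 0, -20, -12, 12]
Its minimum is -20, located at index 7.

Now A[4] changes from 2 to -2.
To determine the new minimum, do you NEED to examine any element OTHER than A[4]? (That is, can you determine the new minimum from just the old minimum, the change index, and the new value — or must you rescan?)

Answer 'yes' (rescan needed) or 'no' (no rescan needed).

Old min = -20 at index 7
Change at index 4: 2 -> -2
Index 4 was NOT the min. New min = min(-20, -2). No rescan of other elements needed.
Needs rescan: no

Answer: no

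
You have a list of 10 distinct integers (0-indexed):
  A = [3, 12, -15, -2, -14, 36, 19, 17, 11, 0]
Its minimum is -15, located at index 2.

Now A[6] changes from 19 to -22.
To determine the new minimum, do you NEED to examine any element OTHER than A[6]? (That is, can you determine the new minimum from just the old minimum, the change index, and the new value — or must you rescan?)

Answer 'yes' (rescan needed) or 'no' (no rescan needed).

Answer: no

Derivation:
Old min = -15 at index 2
Change at index 6: 19 -> -22
Index 6 was NOT the min. New min = min(-15, -22). No rescan of other elements needed.
Needs rescan: no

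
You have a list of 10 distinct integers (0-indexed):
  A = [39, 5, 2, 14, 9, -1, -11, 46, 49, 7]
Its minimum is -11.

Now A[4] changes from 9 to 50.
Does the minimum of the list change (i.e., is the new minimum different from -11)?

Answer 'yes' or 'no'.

Old min = -11
Change: A[4] 9 -> 50
Changed element was NOT the min; min changes only if 50 < -11.
New min = -11; changed? no

Answer: no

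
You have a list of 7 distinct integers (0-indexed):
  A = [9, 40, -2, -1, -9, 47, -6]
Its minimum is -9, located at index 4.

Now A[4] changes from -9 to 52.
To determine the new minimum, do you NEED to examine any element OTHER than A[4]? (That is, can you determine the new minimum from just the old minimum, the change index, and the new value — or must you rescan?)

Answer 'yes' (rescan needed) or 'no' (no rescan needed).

Old min = -9 at index 4
Change at index 4: -9 -> 52
Index 4 WAS the min and new value 52 > old min -9. Must rescan other elements to find the new min.
Needs rescan: yes

Answer: yes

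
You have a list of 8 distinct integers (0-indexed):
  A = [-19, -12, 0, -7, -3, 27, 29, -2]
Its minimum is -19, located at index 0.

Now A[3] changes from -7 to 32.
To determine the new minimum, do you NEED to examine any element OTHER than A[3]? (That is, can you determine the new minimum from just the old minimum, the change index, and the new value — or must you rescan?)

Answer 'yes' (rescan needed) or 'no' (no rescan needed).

Old min = -19 at index 0
Change at index 3: -7 -> 32
Index 3 was NOT the min. New min = min(-19, 32). No rescan of other elements needed.
Needs rescan: no

Answer: no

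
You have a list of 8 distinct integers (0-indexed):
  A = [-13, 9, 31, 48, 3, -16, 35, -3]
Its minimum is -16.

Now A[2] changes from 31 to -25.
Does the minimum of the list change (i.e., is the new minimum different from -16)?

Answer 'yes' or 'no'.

Answer: yes

Derivation:
Old min = -16
Change: A[2] 31 -> -25
Changed element was NOT the min; min changes only if -25 < -16.
New min = -25; changed? yes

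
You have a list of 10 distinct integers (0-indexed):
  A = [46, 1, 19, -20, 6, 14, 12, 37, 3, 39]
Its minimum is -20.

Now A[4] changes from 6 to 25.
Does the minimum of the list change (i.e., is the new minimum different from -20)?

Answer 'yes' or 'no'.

Old min = -20
Change: A[4] 6 -> 25
Changed element was NOT the min; min changes only if 25 < -20.
New min = -20; changed? no

Answer: no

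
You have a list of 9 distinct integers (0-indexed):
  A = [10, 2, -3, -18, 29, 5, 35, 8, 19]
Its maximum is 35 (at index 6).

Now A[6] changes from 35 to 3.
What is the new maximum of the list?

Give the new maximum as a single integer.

Answer: 29

Derivation:
Old max = 35 (at index 6)
Change: A[6] 35 -> 3
Changed element WAS the max -> may need rescan.
  Max of remaining elements: 29
  New max = max(3, 29) = 29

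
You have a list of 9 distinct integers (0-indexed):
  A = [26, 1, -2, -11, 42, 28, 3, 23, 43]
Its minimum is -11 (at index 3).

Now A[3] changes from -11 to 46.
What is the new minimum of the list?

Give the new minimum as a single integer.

Old min = -11 (at index 3)
Change: A[3] -11 -> 46
Changed element WAS the min. Need to check: is 46 still <= all others?
  Min of remaining elements: -2
  New min = min(46, -2) = -2

Answer: -2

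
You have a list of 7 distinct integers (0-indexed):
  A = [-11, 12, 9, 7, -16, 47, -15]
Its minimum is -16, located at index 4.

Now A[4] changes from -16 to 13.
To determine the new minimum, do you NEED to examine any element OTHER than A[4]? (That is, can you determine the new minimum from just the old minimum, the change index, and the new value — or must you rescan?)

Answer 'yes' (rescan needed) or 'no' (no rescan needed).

Old min = -16 at index 4
Change at index 4: -16 -> 13
Index 4 WAS the min and new value 13 > old min -16. Must rescan other elements to find the new min.
Needs rescan: yes

Answer: yes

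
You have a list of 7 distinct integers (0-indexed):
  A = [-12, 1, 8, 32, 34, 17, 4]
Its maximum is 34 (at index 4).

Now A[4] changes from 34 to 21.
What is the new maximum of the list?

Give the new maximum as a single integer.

Answer: 32

Derivation:
Old max = 34 (at index 4)
Change: A[4] 34 -> 21
Changed element WAS the max -> may need rescan.
  Max of remaining elements: 32
  New max = max(21, 32) = 32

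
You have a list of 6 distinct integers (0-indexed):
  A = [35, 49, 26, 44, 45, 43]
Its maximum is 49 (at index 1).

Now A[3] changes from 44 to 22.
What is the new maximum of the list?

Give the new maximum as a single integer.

Answer: 49

Derivation:
Old max = 49 (at index 1)
Change: A[3] 44 -> 22
Changed element was NOT the old max.
  New max = max(old_max, new_val) = max(49, 22) = 49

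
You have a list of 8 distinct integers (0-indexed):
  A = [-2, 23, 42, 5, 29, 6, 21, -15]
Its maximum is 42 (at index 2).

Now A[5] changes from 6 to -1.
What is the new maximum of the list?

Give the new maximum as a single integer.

Old max = 42 (at index 2)
Change: A[5] 6 -> -1
Changed element was NOT the old max.
  New max = max(old_max, new_val) = max(42, -1) = 42

Answer: 42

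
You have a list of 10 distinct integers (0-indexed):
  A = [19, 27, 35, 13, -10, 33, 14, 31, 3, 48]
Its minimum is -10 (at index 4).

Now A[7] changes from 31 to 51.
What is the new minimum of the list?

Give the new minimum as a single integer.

Old min = -10 (at index 4)
Change: A[7] 31 -> 51
Changed element was NOT the old min.
  New min = min(old_min, new_val) = min(-10, 51) = -10

Answer: -10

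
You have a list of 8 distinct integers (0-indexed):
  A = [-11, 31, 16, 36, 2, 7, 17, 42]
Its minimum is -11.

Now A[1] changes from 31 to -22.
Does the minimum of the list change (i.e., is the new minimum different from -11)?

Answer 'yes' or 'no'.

Answer: yes

Derivation:
Old min = -11
Change: A[1] 31 -> -22
Changed element was NOT the min; min changes only if -22 < -11.
New min = -22; changed? yes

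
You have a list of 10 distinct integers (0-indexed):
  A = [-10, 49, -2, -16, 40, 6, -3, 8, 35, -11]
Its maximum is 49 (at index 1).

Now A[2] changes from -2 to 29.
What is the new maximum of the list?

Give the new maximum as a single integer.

Answer: 49

Derivation:
Old max = 49 (at index 1)
Change: A[2] -2 -> 29
Changed element was NOT the old max.
  New max = max(old_max, new_val) = max(49, 29) = 49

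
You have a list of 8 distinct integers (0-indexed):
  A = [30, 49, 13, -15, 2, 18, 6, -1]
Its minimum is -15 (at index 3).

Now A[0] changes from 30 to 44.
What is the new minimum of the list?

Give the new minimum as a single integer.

Answer: -15

Derivation:
Old min = -15 (at index 3)
Change: A[0] 30 -> 44
Changed element was NOT the old min.
  New min = min(old_min, new_val) = min(-15, 44) = -15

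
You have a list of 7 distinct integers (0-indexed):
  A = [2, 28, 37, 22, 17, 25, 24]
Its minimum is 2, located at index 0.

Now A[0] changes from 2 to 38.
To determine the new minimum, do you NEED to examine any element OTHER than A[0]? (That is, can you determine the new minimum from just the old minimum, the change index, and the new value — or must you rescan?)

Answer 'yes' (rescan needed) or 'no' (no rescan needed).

Old min = 2 at index 0
Change at index 0: 2 -> 38
Index 0 WAS the min and new value 38 > old min 2. Must rescan other elements to find the new min.
Needs rescan: yes

Answer: yes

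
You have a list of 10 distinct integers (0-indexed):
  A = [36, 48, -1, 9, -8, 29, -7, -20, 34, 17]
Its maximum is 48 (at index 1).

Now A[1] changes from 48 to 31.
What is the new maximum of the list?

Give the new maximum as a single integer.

Answer: 36

Derivation:
Old max = 48 (at index 1)
Change: A[1] 48 -> 31
Changed element WAS the max -> may need rescan.
  Max of remaining elements: 36
  New max = max(31, 36) = 36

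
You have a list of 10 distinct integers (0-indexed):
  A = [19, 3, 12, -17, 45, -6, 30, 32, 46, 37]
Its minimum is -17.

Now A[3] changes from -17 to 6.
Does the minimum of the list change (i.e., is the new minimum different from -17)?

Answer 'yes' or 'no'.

Old min = -17
Change: A[3] -17 -> 6
Changed element was the min; new min must be rechecked.
New min = -6; changed? yes

Answer: yes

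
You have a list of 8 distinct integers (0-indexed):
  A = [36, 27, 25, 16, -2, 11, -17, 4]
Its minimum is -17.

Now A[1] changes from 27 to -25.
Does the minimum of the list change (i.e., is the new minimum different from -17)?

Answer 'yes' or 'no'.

Old min = -17
Change: A[1] 27 -> -25
Changed element was NOT the min; min changes only if -25 < -17.
New min = -25; changed? yes

Answer: yes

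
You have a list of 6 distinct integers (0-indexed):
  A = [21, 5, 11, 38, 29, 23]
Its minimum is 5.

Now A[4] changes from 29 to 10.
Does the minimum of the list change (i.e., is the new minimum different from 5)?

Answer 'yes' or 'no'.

Old min = 5
Change: A[4] 29 -> 10
Changed element was NOT the min; min changes only if 10 < 5.
New min = 5; changed? no

Answer: no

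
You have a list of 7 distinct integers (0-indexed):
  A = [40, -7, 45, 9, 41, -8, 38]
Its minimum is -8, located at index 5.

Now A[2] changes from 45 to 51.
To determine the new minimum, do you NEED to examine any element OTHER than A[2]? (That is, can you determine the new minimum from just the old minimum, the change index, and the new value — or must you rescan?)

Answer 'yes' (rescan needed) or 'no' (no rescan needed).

Answer: no

Derivation:
Old min = -8 at index 5
Change at index 2: 45 -> 51
Index 2 was NOT the min. New min = min(-8, 51). No rescan of other elements needed.
Needs rescan: no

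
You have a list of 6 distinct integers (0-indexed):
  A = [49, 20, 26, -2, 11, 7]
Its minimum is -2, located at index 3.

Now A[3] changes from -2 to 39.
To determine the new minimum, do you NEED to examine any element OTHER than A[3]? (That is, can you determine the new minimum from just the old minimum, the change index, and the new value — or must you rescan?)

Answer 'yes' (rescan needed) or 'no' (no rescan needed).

Old min = -2 at index 3
Change at index 3: -2 -> 39
Index 3 WAS the min and new value 39 > old min -2. Must rescan other elements to find the new min.
Needs rescan: yes

Answer: yes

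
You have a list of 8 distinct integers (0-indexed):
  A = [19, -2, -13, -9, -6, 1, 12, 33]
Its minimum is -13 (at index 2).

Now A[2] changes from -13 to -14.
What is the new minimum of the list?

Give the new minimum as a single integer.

Answer: -14

Derivation:
Old min = -13 (at index 2)
Change: A[2] -13 -> -14
Changed element WAS the min. Need to check: is -14 still <= all others?
  Min of remaining elements: -9
  New min = min(-14, -9) = -14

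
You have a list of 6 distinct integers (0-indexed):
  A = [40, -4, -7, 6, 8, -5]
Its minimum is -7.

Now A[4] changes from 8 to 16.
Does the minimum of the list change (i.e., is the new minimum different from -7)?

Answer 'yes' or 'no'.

Answer: no

Derivation:
Old min = -7
Change: A[4] 8 -> 16
Changed element was NOT the min; min changes only if 16 < -7.
New min = -7; changed? no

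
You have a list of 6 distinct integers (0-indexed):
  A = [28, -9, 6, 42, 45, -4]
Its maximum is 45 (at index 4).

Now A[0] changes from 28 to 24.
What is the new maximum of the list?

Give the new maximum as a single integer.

Old max = 45 (at index 4)
Change: A[0] 28 -> 24
Changed element was NOT the old max.
  New max = max(old_max, new_val) = max(45, 24) = 45

Answer: 45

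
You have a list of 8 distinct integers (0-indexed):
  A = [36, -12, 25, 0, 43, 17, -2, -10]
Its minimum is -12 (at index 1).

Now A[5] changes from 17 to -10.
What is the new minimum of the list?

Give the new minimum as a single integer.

Answer: -12

Derivation:
Old min = -12 (at index 1)
Change: A[5] 17 -> -10
Changed element was NOT the old min.
  New min = min(old_min, new_val) = min(-12, -10) = -12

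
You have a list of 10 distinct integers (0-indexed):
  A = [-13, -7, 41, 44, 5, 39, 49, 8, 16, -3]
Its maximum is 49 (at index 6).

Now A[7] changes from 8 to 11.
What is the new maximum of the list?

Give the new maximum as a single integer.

Answer: 49

Derivation:
Old max = 49 (at index 6)
Change: A[7] 8 -> 11
Changed element was NOT the old max.
  New max = max(old_max, new_val) = max(49, 11) = 49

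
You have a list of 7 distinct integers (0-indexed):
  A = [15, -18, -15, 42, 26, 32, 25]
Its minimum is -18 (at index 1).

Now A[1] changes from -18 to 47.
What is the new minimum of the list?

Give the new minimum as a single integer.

Old min = -18 (at index 1)
Change: A[1] -18 -> 47
Changed element WAS the min. Need to check: is 47 still <= all others?
  Min of remaining elements: -15
  New min = min(47, -15) = -15

Answer: -15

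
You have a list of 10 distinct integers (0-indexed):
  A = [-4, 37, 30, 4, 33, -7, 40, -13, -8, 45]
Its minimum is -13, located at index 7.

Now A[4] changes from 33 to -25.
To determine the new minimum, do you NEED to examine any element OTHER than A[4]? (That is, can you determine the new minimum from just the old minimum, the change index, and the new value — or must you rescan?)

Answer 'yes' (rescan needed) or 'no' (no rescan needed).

Answer: no

Derivation:
Old min = -13 at index 7
Change at index 4: 33 -> -25
Index 4 was NOT the min. New min = min(-13, -25). No rescan of other elements needed.
Needs rescan: no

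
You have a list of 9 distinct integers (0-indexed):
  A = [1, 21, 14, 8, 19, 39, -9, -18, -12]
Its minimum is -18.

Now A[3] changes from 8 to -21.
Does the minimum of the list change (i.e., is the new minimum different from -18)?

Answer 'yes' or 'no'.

Old min = -18
Change: A[3] 8 -> -21
Changed element was NOT the min; min changes only if -21 < -18.
New min = -21; changed? yes

Answer: yes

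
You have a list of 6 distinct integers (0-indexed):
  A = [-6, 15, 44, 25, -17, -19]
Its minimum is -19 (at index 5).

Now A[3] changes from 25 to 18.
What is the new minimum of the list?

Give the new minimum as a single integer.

Old min = -19 (at index 5)
Change: A[3] 25 -> 18
Changed element was NOT the old min.
  New min = min(old_min, new_val) = min(-19, 18) = -19

Answer: -19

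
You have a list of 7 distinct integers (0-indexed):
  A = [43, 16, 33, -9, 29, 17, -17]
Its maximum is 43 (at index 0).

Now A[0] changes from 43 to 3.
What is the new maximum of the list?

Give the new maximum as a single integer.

Answer: 33

Derivation:
Old max = 43 (at index 0)
Change: A[0] 43 -> 3
Changed element WAS the max -> may need rescan.
  Max of remaining elements: 33
  New max = max(3, 33) = 33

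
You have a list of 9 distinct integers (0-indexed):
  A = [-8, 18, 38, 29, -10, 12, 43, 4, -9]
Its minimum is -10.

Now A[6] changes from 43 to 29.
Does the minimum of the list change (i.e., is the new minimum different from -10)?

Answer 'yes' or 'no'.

Old min = -10
Change: A[6] 43 -> 29
Changed element was NOT the min; min changes only if 29 < -10.
New min = -10; changed? no

Answer: no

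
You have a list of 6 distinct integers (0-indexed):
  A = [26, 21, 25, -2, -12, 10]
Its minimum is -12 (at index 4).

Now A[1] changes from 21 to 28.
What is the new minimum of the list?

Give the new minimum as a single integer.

Answer: -12

Derivation:
Old min = -12 (at index 4)
Change: A[1] 21 -> 28
Changed element was NOT the old min.
  New min = min(old_min, new_val) = min(-12, 28) = -12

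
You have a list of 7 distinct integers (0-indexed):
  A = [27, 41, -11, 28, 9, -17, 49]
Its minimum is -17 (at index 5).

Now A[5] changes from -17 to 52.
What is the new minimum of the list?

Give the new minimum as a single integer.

Answer: -11

Derivation:
Old min = -17 (at index 5)
Change: A[5] -17 -> 52
Changed element WAS the min. Need to check: is 52 still <= all others?
  Min of remaining elements: -11
  New min = min(52, -11) = -11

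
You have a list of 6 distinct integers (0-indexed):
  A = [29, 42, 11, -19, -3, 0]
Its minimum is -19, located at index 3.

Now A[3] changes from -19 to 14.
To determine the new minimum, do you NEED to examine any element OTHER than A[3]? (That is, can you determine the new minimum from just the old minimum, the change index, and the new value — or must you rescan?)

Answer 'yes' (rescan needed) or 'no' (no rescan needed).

Old min = -19 at index 3
Change at index 3: -19 -> 14
Index 3 WAS the min and new value 14 > old min -19. Must rescan other elements to find the new min.
Needs rescan: yes

Answer: yes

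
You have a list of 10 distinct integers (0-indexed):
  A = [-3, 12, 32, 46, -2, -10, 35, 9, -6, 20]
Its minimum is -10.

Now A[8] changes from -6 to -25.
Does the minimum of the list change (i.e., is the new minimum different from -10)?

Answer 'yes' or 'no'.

Old min = -10
Change: A[8] -6 -> -25
Changed element was NOT the min; min changes only if -25 < -10.
New min = -25; changed? yes

Answer: yes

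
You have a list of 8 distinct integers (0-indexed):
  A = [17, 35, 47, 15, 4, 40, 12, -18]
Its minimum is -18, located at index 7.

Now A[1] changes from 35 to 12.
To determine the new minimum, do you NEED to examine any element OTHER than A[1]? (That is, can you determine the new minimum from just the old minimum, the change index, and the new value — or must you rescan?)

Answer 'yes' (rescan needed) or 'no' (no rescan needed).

Answer: no

Derivation:
Old min = -18 at index 7
Change at index 1: 35 -> 12
Index 1 was NOT the min. New min = min(-18, 12). No rescan of other elements needed.
Needs rescan: no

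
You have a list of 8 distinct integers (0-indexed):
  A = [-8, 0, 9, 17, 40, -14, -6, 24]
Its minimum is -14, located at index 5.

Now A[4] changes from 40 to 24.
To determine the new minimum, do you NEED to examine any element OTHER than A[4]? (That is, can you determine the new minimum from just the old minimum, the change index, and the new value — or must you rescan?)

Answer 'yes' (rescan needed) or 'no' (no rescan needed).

Old min = -14 at index 5
Change at index 4: 40 -> 24
Index 4 was NOT the min. New min = min(-14, 24). No rescan of other elements needed.
Needs rescan: no

Answer: no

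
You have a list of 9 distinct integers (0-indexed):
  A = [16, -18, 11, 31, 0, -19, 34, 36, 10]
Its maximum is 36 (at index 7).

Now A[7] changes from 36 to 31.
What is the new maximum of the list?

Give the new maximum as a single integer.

Old max = 36 (at index 7)
Change: A[7] 36 -> 31
Changed element WAS the max -> may need rescan.
  Max of remaining elements: 34
  New max = max(31, 34) = 34

Answer: 34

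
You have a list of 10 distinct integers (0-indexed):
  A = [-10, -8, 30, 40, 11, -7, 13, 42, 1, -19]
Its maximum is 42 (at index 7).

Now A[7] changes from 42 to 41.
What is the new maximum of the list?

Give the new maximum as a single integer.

Old max = 42 (at index 7)
Change: A[7] 42 -> 41
Changed element WAS the max -> may need rescan.
  Max of remaining elements: 40
  New max = max(41, 40) = 41

Answer: 41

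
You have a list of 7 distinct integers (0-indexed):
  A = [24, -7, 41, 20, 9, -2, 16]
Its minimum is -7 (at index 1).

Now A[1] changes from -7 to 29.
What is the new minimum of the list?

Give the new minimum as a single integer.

Old min = -7 (at index 1)
Change: A[1] -7 -> 29
Changed element WAS the min. Need to check: is 29 still <= all others?
  Min of remaining elements: -2
  New min = min(29, -2) = -2

Answer: -2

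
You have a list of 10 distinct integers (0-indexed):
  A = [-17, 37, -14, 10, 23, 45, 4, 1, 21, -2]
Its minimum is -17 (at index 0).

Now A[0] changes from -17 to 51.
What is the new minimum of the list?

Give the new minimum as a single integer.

Answer: -14

Derivation:
Old min = -17 (at index 0)
Change: A[0] -17 -> 51
Changed element WAS the min. Need to check: is 51 still <= all others?
  Min of remaining elements: -14
  New min = min(51, -14) = -14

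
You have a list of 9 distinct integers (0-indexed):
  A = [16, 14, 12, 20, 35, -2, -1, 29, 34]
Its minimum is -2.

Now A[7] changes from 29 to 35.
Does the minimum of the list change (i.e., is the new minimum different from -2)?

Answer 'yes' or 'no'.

Answer: no

Derivation:
Old min = -2
Change: A[7] 29 -> 35
Changed element was NOT the min; min changes only if 35 < -2.
New min = -2; changed? no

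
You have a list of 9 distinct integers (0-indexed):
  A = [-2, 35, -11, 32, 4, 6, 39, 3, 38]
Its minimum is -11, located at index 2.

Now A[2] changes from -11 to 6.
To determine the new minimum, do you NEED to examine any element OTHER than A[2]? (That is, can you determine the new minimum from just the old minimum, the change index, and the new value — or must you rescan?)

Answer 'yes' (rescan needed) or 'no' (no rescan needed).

Old min = -11 at index 2
Change at index 2: -11 -> 6
Index 2 WAS the min and new value 6 > old min -11. Must rescan other elements to find the new min.
Needs rescan: yes

Answer: yes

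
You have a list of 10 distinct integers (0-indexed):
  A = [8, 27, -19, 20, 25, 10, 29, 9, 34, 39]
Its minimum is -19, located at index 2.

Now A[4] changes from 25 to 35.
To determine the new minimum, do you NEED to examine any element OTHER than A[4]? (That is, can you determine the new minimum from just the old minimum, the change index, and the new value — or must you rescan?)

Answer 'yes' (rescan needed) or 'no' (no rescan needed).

Answer: no

Derivation:
Old min = -19 at index 2
Change at index 4: 25 -> 35
Index 4 was NOT the min. New min = min(-19, 35). No rescan of other elements needed.
Needs rescan: no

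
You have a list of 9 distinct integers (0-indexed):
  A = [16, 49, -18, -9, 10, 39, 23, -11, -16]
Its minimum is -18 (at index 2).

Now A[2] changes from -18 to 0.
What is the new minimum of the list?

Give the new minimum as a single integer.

Answer: -16

Derivation:
Old min = -18 (at index 2)
Change: A[2] -18 -> 0
Changed element WAS the min. Need to check: is 0 still <= all others?
  Min of remaining elements: -16
  New min = min(0, -16) = -16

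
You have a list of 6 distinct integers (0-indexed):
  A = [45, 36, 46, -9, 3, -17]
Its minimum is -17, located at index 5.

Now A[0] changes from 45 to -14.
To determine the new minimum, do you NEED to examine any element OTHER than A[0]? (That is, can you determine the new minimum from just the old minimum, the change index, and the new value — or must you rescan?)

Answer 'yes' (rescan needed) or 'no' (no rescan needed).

Answer: no

Derivation:
Old min = -17 at index 5
Change at index 0: 45 -> -14
Index 0 was NOT the min. New min = min(-17, -14). No rescan of other elements needed.
Needs rescan: no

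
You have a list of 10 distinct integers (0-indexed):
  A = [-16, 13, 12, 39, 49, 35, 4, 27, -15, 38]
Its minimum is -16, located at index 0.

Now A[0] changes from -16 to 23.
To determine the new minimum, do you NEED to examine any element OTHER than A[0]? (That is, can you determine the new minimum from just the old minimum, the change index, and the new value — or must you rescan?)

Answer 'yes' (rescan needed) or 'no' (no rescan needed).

Answer: yes

Derivation:
Old min = -16 at index 0
Change at index 0: -16 -> 23
Index 0 WAS the min and new value 23 > old min -16. Must rescan other elements to find the new min.
Needs rescan: yes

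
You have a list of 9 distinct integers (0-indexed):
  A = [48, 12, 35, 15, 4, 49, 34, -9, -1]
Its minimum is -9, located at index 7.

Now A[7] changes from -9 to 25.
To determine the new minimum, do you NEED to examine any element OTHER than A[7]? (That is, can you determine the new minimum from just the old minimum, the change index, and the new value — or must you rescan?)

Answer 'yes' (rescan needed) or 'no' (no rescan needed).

Old min = -9 at index 7
Change at index 7: -9 -> 25
Index 7 WAS the min and new value 25 > old min -9. Must rescan other elements to find the new min.
Needs rescan: yes

Answer: yes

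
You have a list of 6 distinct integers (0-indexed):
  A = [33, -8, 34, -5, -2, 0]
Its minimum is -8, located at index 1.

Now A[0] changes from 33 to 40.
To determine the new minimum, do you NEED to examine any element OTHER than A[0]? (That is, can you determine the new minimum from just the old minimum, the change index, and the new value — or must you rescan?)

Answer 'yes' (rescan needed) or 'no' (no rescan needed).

Old min = -8 at index 1
Change at index 0: 33 -> 40
Index 0 was NOT the min. New min = min(-8, 40). No rescan of other elements needed.
Needs rescan: no

Answer: no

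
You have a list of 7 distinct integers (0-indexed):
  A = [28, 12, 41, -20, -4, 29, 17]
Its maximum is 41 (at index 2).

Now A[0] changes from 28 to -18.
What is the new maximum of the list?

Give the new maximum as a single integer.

Old max = 41 (at index 2)
Change: A[0] 28 -> -18
Changed element was NOT the old max.
  New max = max(old_max, new_val) = max(41, -18) = 41

Answer: 41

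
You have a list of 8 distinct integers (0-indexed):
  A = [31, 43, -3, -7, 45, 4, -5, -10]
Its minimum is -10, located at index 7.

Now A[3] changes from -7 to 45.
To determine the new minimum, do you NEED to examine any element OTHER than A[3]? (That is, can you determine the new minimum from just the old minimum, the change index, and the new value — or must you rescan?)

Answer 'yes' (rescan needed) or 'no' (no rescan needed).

Old min = -10 at index 7
Change at index 3: -7 -> 45
Index 3 was NOT the min. New min = min(-10, 45). No rescan of other elements needed.
Needs rescan: no

Answer: no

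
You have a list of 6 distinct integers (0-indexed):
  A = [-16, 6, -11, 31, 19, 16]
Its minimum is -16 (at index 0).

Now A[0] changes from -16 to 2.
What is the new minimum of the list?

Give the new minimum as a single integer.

Answer: -11

Derivation:
Old min = -16 (at index 0)
Change: A[0] -16 -> 2
Changed element WAS the min. Need to check: is 2 still <= all others?
  Min of remaining elements: -11
  New min = min(2, -11) = -11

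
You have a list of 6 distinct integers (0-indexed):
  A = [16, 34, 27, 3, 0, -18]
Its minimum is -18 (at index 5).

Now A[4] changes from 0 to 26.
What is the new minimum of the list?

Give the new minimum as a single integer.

Answer: -18

Derivation:
Old min = -18 (at index 5)
Change: A[4] 0 -> 26
Changed element was NOT the old min.
  New min = min(old_min, new_val) = min(-18, 26) = -18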